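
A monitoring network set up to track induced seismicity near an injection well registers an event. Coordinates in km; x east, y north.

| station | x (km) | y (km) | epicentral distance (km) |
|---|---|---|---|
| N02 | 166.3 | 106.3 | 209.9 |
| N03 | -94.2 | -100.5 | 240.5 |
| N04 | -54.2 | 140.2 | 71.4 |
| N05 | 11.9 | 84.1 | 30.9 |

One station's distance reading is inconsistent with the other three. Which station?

Solve using three stations at a time. Using N03, N04, N05 (subtract circle equations pairwise → linear system) gives (x, y) ≈ (12.6, 115.0).
Distances from that point to each station vs reported:
  N02: calculated 153.9 vs reported 209.9 → residual 56.0 km
  N03: calculated 240.5 vs reported 240.5 → residual 0.0 km
  N04: calculated 71.4 vs reported 71.4 → residual 0.0 km
  N05: calculated 30.9 vs reported 30.9 → residual 0.0 km
N03, N04, N05 are mutually consistent (residuals ≈ 0); N02 is off by 56.0 km.

N02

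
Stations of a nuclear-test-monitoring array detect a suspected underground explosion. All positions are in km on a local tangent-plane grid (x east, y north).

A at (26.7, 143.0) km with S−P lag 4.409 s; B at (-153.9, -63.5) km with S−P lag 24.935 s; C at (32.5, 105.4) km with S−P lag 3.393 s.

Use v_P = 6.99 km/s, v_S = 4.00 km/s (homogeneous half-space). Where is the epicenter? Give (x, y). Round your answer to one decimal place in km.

1.2 km east, 110.6 km north

Distance from S−P lag: d = Δt · v_P v_S / (v_P − v_S) = Δt · (6.99·4.00)/(6.99−4.00) ≈ 9.3512·Δt.
So d_A = 41.23, d_B = 233.17, d_C = 31.73 km.
Circle about each station: (x − 26.7)² + (y − 143.0)² = 41.23²; (x + 153.9)² + (y + 63.5)² = 233.17²; (x − 32.5)² + (y − 105.4)² = 31.73².
Subtracting the A equation from the B and C equations removes the quadratic terms:
-361.2 x − 413.0 y = -46112.77
11.6 x − 75.2 y = -8303.36
Solving the 2×2 system: x ≈ 1.2, y ≈ 110.6 km.
Check against A (with the unrounded x, y): √((x − 26.7)²+(y − 143.0)²) = 41.23 ≈ 41.23 km. ✓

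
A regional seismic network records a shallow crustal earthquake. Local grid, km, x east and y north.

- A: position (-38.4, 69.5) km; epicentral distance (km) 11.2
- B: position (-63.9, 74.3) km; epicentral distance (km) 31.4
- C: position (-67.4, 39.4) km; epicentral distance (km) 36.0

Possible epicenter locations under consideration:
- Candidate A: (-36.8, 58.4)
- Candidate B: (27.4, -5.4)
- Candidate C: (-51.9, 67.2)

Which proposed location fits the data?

Candidate A

For each candidate, compare |candidate − station| to the reported distance:
Candidate A: residuals A 0.0, B 0.0, C 0.0 → max 0.0 km
Candidate B: residuals A 88.5, B 89.8, C 68.9 → max 89.8 km
Candidate C: residuals A 2.5, B 17.5, C 4.2 → max 17.5 km
Only Candidate A has all residuals ≈ 0.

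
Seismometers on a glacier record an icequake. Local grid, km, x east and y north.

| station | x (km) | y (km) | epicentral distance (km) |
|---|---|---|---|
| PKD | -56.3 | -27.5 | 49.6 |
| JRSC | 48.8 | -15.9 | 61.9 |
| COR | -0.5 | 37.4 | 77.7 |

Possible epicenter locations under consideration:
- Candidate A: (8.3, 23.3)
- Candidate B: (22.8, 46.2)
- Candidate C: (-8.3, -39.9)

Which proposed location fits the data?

For each candidate, compare |candidate − station| to the reported distance:
Candidate A: residuals PKD 32.6, JRSC 5.5, COR 61.1 → max 61.1 km
Candidate B: residuals PKD 58.5, JRSC 5.4, COR 52.8 → max 58.5 km
Candidate C: residuals PKD 0.0, JRSC 0.0, COR 0.0 → max 0.0 km
Only Candidate C has all residuals ≈ 0.

Candidate C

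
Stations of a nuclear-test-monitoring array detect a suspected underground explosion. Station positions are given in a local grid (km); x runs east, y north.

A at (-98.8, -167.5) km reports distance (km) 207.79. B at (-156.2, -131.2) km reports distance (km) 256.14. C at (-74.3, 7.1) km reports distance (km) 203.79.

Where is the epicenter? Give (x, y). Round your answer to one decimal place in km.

98.2 km east, -101.4 km north

Circle about each station: (x + 98.8)² + (y + 167.5)² = 207.79²; (x + 156.2)² + (y + 131.2)² = 256.14²; (x + 74.3)² + (y − 7.1)² = 203.79².
Subtracting the A equation from the B and C equations removes the quadratic terms:
-114.8 x + 72.6 y = -18636.83
49.0 x + 349.2 y = -30600.47
Solving the 2×2 system: x ≈ 98.2, y ≈ -101.4 km.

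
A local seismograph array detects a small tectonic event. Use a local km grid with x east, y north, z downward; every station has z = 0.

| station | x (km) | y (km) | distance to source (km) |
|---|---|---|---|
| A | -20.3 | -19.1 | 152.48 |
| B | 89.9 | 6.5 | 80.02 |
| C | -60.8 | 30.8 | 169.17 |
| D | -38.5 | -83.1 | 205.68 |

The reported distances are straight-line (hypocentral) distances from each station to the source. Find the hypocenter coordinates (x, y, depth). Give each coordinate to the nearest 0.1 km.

x ≈ 95.3 km, y ≈ 62.3 km, depth ≈ 57.1 km

Each station gives a sphere (x−x_i)² + (y−y_i)² + z² = d_i² (stations at z=0).
Subtracting the A sphere from B and C: z² cancels, leaving linear equations in x and y:
220.4 x + 51.2 y = 24194.31
-81.0 x + 99.8 y = -1499.96
Solving: x ≈ 95.298, y ≈ 62.317 km (keep extra digits for the depth step; rounded: 95.3, 62.3).
Then from the A sphere: z² = 152.48² − (x + 20.3)² − (y + 19.1)² with x = 95.298, y = 62.317, so z ≈ 57.083 ≈ 57.1 km.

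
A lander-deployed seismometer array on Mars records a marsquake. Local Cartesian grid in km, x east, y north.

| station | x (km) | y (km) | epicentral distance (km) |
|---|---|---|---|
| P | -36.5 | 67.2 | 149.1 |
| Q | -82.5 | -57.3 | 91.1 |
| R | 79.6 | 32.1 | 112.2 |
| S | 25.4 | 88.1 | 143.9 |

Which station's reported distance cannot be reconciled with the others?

P

Solve using three stations at a time. Using Q, R, S (subtract circle equations pairwise → linear system) gives (x, y) ≈ (8.6, -54.9).
Distances from that point to each station vs reported:
  P: calculated 130.1 vs reported 149.1 → residual 19.0 km
  Q: calculated 91.2 vs reported 91.1 → residual 0.1 km
  R: calculated 112.2 vs reported 112.2 → residual 0.0 km
  S: calculated 143.9 vs reported 143.9 → residual 0.0 km
Q, R, S are mutually consistent (residuals ≈ 0); P is off by 19.0 km.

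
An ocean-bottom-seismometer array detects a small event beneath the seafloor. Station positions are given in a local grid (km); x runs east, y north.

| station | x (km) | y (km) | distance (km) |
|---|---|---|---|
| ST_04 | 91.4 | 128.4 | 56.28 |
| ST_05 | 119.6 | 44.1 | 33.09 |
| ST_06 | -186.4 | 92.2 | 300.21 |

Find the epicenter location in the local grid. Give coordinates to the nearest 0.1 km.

113.4 km east, 76.6 km north

Circle about each station: (x − 91.4)² + (y − 128.4)² = 56.28²; (x − 119.6)² + (y − 44.1)² = 33.09²; (x + 186.4)² + (y − 92.2)² = 300.21².
Subtracting pairs of circle equations eliminates x²+y² and gives linear equations (the radical axes):
56.4 x − 168.6 y = -6519.06
-555.6 x − 72.4 y = -68553.33
Solving the 2×2 system: x ≈ 113.4, y ≈ 76.6 km.
Check against ST_04 (with the unrounded x, y): √((x − 91.4)²+(y − 128.4)²) = 56.28 ≈ 56.28 km. ✓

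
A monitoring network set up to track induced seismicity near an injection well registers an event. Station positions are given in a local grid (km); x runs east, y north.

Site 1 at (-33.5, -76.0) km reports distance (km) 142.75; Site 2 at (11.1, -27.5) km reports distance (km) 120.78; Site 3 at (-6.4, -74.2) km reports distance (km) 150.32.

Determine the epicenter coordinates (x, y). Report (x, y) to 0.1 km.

Circle about each station: (x + 33.5)² + (y + 76.0)² = 142.75²; (x − 11.1)² + (y + 27.5)² = 120.78²; (x + 6.4)² + (y + 74.2)² = 150.32².
Subtracting the Site 1 equation from the Site 2 and Site 3 equations removes the quadratic terms:
89.2 x + 97.0 y = -229.04
54.2 x + 3.6 y = -3570.19
Solving the 2×2 system: x ≈ -70.0, y ≈ 62.0 km.
Check against Site 1 (with the unrounded x, y): √((x + 33.5)²+(y + 76.0)²) = 142.74 ≈ 142.75 km. ✓

-70.0 km east, 62.0 km north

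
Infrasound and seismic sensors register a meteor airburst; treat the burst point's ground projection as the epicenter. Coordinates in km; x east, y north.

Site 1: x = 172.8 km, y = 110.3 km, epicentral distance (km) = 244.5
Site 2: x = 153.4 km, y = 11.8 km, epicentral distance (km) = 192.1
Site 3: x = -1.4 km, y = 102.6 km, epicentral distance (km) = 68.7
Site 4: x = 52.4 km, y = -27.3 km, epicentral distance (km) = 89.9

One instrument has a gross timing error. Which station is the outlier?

Site 3

Solve using three stations at a time. Using Site 1, Site 2, Site 4 (subtract circle equations pairwise → linear system) gives (x, y) ≈ (-36.7, -15.7).
Distances from that point to each station vs reported:
  Site 1: calculated 244.5 vs reported 244.5 → residual 0.0 km
  Site 2: calculated 192.1 vs reported 192.1 → residual 0.0 km
  Site 3: calculated 123.5 vs reported 68.7 → residual 54.8 km
  Site 4: calculated 89.8 vs reported 89.9 → residual 0.1 km
Site 1, Site 2, Site 4 are mutually consistent (residuals ≈ 0); Site 3 is off by 54.8 km.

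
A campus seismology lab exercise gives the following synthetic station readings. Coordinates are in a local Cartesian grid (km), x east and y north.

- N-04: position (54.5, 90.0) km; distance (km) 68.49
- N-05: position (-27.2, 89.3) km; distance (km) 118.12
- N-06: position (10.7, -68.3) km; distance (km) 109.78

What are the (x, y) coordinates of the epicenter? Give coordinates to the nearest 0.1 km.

Circle about each station: (x − 54.5)² + (y − 90.0)² = 68.49²; (x + 27.2)² + (y − 89.3)² = 118.12²; (x − 10.7)² + (y + 68.3)² = 109.78².
Subtracting the N-04 equation from the N-05 and N-06 equations removes the quadratic terms:
-163.4 x − 1.4 y = -11617.37
-87.6 x − 316.6 y = -13651.64
Solving the 2×2 system: x ≈ 70.9, y ≈ 23.5 km.
Check against N-04 (with the unrounded x, y): √((x − 54.5)²+(y − 90.0)²) = 68.49 ≈ 68.49 km. ✓

70.9 km east, 23.5 km north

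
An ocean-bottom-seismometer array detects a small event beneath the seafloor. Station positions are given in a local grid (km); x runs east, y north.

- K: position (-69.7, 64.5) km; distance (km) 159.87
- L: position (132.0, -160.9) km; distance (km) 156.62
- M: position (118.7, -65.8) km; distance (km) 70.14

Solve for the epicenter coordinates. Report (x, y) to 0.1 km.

67.0 km east, -18.4 km north

Circle about each station: (x + 69.7)² + (y − 64.5)² = 159.87²; (x − 132.0)² + (y + 160.9)² = 156.62²; (x − 118.7)² + (y + 65.8)² = 70.14².
Subtracting the K equation from the L and M equations removes the quadratic terms:
403.4 x − 450.8 y = 35323.06
376.8 x − 260.6 y = 30039.79
Solving the 2×2 system: x ≈ 67.0, y ≈ -18.4 km.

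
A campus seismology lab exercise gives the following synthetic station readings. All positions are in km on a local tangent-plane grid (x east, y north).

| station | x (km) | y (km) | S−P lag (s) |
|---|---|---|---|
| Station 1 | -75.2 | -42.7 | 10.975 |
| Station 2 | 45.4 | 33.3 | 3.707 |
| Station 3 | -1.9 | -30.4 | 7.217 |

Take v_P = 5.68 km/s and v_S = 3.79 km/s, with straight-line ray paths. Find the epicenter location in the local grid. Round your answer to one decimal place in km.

Distance from S−P lag: d = Δt · v_P v_S / (v_P − v_S) = Δt · (5.68·3.79)/(5.68−3.79) ≈ 11.3901·Δt.
So d_Station 1 = 125.01, d_Station 2 = 42.22, d_Station 3 = 82.20 km.
Circle about each station: (x + 75.2)² + (y + 42.7)² = 125.01²; (x − 45.4)² + (y − 33.3)² = 42.22²; (x + 1.9)² + (y + 30.4)² = 82.20².
Subtracting pairs of circle equations eliminates x²+y² and gives linear equations (the radical axes):
241.2 x + 152.0 y = 9536.69
146.6 x + 24.6 y = 2320.10
Solving the 2×2 system: x ≈ 7.2, y ≈ 51.3 km.

x ≈ 7.2 km, y ≈ 51.3 km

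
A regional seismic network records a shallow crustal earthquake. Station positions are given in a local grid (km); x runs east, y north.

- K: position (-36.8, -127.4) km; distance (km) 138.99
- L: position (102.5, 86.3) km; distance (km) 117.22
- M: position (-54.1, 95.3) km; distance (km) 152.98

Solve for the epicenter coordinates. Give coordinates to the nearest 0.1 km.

Circle about each station: (x + 36.8)² + (y + 127.4)² = 138.99²; (x − 102.5)² + (y − 86.3)² = 117.22²; (x + 54.1)² + (y − 95.3)² = 152.98².
Subtracting the K equation from the L and M equations removes the quadratic terms:
278.6 x + 427.4 y = 5946.63
-34.6 x + 445.4 y = -9660.76
Solving the 2×2 system: x ≈ 48.8, y ≈ -17.9 km.

(48.8, -17.9)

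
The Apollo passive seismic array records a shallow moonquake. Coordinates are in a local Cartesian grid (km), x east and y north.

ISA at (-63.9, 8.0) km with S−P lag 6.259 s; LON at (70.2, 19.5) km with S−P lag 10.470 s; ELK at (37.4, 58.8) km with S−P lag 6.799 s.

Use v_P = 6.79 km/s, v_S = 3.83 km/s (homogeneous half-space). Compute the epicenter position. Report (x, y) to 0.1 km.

Distance from S−P lag: d = Δt · v_P v_S / (v_P − v_S) = Δt · (6.79·3.83)/(6.79−3.83) ≈ 8.7857·Δt.
So d_ISA = 54.99, d_LON = 91.99, d_ELK = 59.73 km.
Circle about each station: (x + 63.9)² + (y − 8.0)² = 54.99²; (x − 70.2)² + (y − 19.5)² = 91.99²; (x − 37.4)² + (y − 58.8)² = 59.73².
Subtracting pairs of circle equations eliminates x²+y² and gives linear equations (the radical axes):
268.2 x + 23.0 y = -4277.18
202.6 x + 101.6 y = 165.22
Solving the 2×2 system: x ≈ -19.4, y ≈ 40.3 km.
Check against ISA (with the unrounded x, y): √((x + 63.9)²+(y − 8.0)²) = 55.00 ≈ 54.99 km. ✓

-19.4 km east, 40.3 km north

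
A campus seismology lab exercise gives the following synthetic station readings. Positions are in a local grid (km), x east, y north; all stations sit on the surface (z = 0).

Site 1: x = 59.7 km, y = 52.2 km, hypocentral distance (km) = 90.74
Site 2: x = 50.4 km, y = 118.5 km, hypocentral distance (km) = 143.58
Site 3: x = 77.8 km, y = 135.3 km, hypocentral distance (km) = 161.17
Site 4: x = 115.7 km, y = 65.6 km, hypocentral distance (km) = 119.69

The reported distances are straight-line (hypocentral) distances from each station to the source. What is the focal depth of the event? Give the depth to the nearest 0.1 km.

z ≈ 66.4 km

Each station gives a sphere (x−x_i)² + (y−y_i)² + z² = d_i² (stations at z=0).
Subtracting the Site 1 sphere from Site 2 and Site 3: z² cancels, leaving linear equations in x and y:
-18.6 x + 132.6 y = -2087.99
36.2 x + 166.2 y = 327.98
Solving: x ≈ 49.486, y ≈ -8.805 km (keep extra digits for the depth step; rounded: 49.5, -8.8).
Then from the Site 1 sphere: z² = 90.74² − (x − 59.7)² − (y − 52.2)² with x = 49.486, y = -8.805, so z ≈ 66.391 ≈ 66.4 km.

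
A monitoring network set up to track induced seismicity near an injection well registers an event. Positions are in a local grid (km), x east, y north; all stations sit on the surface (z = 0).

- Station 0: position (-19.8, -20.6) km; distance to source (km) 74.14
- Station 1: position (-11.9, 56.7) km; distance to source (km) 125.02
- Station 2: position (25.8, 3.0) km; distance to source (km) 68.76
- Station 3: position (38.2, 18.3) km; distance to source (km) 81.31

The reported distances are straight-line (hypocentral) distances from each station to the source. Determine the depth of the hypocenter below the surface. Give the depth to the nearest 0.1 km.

depth ≈ 39.6 km

Each station gives a sphere (x−x_i)² + (y−y_i)² + z² = d_i² (stations at z=0).
Subtracting the Station 0 sphere from Station 1 and Station 2: z² cancels, leaving linear equations in x and y:
15.8 x + 154.6 y = -7593.16
91.2 x + 47.2 y = 627.04
Solving: x ≈ 34.098, y ≈ -52.600 km (keep extra digits for the depth step; rounded: 34.1, -52.6).
Then from the Station 0 sphere: z² = 74.14² − (x + 19.8)² − (y + 20.6)² with x = 34.098, y = -52.600, so z ≈ 39.595 ≈ 39.6 km.
Check against Station 3 (with the unrounded solution): distance 81.31 ≈ 81.31 km. ✓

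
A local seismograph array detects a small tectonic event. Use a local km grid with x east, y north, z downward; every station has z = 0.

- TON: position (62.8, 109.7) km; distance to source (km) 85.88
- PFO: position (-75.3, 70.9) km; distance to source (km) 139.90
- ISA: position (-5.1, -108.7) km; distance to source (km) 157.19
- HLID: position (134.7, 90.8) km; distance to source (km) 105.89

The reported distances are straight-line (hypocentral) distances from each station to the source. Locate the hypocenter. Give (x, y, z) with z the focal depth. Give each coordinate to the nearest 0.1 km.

(54.2, 32.3, 36.2)

Each station gives a sphere (x−x_i)² + (y−y_i)² + z² = d_i² (stations at z=0).
Subtracting the TON sphere from PFO and ISA: z² cancels, leaving linear equations in x and y:
-276.2 x − 77.6 y = -17477.67
-135.8 x − 436.8 y = -21469.55
Solving: x ≈ 54.204, y ≈ 32.300 km (keep extra digits for the depth step; rounded: 54.2, 32.3).
Then from the TON sphere: z² = 85.88² − (x − 62.8)² − (y − 109.7)² with x = 54.204, y = 32.300, so z ≈ 36.204 ≈ 36.2 km.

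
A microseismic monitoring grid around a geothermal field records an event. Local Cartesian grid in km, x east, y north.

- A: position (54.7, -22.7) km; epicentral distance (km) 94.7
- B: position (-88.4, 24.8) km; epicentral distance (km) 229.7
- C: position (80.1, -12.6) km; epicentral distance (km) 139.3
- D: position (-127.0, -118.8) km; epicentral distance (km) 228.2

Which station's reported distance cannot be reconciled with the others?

C

Solve using three stations at a time. Using A, B, D (subtract circle equations pairwise → linear system) gives (x, y) ≈ (100.8, -105.4).
Distances from that point to each station vs reported:
  A: calculated 94.7 vs reported 94.7 → residual 0.0 km
  B: calculated 229.7 vs reported 229.7 → residual 0.0 km
  C: calculated 95.1 vs reported 139.3 → residual 44.2 km
  D: calculated 228.2 vs reported 228.2 → residual 0.0 km
A, B, D are mutually consistent (residuals ≈ 0); C is off by 44.2 km.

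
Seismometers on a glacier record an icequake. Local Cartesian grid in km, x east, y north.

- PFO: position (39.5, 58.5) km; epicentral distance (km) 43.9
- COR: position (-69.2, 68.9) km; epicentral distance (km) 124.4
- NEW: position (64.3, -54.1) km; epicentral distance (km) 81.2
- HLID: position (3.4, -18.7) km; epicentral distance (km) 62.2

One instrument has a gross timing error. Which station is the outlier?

PFO

Solve using three stations at a time. Using COR, NEW, HLID (subtract circle equations pairwise → linear system) gives (x, y) ≈ (47.4, 25.4).
Distances from that point to each station vs reported:
  PFO: calculated 34.0 vs reported 43.9 → residual 9.9 km
  COR: calculated 124.5 vs reported 124.4 → residual 0.1 km
  NEW: calculated 81.3 vs reported 81.2 → residual 0.1 km
  HLID: calculated 62.3 vs reported 62.2 → residual 0.1 km
COR, NEW, HLID are mutually consistent (residuals ≈ 0); PFO is off by 9.9 km.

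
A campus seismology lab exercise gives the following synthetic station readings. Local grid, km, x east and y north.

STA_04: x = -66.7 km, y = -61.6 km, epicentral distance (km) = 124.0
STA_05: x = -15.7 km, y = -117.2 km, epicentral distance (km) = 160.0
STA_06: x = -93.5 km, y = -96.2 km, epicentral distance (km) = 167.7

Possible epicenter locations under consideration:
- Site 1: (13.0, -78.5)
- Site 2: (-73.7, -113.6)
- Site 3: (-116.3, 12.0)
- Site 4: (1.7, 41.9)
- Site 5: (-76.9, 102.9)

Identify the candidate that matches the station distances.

Site 4

For each candidate, compare |candidate − station| to the reported distance:
Site 1: residuals STA_04 42.5, STA_05 111.8, STA_06 59.7 → max 111.8 km
Site 2: residuals STA_04 71.5, STA_05 101.9, STA_06 141.3 → max 141.3 km
Site 3: residuals STA_04 35.2, STA_05 3.7, STA_06 57.1 → max 57.1 km
Site 4: residuals STA_04 0.1, STA_05 0.0, STA_06 0.0 → max 0.1 km
Site 5: residuals STA_04 40.8, STA_05 68.5, STA_06 32.1 → max 68.5 km
Only Site 4 has all residuals ≈ 0.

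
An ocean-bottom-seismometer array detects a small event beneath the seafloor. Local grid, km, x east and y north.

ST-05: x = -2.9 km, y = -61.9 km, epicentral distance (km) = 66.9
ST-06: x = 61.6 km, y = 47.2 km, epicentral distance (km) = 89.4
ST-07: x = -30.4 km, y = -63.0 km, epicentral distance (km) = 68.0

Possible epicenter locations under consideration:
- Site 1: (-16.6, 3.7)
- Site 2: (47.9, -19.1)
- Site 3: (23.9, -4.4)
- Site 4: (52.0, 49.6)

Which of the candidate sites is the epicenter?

Site 1

For each candidate, compare |candidate − station| to the reported distance:
Site 1: residuals ST-05 0.1, ST-06 0.1, ST-07 0.1 → max 0.1 km
Site 2: residuals ST-05 0.5, ST-06 21.7, ST-07 21.8 → max 21.8 km
Site 3: residuals ST-05 3.5, ST-06 25.5, ST-07 11.9 → max 25.5 km
Site 4: residuals ST-05 57.4, ST-06 79.5, ST-07 71.5 → max 79.5 km
Only Site 1 has all residuals ≈ 0.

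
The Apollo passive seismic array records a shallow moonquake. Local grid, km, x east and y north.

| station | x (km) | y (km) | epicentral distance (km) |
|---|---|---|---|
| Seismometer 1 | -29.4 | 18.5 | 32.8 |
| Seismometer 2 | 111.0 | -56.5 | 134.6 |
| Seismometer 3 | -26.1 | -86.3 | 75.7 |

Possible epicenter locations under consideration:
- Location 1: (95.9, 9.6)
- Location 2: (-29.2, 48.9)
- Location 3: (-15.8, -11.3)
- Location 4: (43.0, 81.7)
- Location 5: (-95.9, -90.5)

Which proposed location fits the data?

Location 3

For each candidate, compare |candidate − station| to the reported distance:
Location 1: residuals Seismometer 1 92.8, Seismometer 2 66.8, Seismometer 3 79.5 → max 92.8 km
Location 2: residuals Seismometer 1 2.4, Seismometer 2 40.8, Seismometer 3 59.5 → max 59.5 km
Location 3: residuals Seismometer 1 0.0, Seismometer 2 0.0, Seismometer 3 0.0 → max 0.0 km
Location 4: residuals Seismometer 1 63.3, Seismometer 2 19.4, Seismometer 3 106.0 → max 106.0 km
Location 5: residuals Seismometer 1 94.9, Seismometer 2 75.1, Seismometer 3 5.8 → max 94.9 km
Only Location 3 has all residuals ≈ 0.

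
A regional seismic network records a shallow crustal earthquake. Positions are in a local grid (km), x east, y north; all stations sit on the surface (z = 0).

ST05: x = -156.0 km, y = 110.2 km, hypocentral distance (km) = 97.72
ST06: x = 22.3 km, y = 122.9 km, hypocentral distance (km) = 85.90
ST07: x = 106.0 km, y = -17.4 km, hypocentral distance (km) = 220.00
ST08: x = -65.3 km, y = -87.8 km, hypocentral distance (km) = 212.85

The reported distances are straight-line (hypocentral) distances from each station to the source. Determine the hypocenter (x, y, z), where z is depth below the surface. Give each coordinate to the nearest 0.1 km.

(-61.3, 124.1, 19.7)

Each station gives a sphere (x−x_i)² + (y−y_i)² + z² = d_i² (stations at z=0).
Subtracting the ST05 sphere from ST06 and ST07: z² cancels, leaving linear equations in x and y:
356.6 x + 25.4 y = -18707.95
524.0 x − 255.2 y = -63792.08
Solving: x ≈ -61.301, y ≈ 124.099 km (keep extra digits for the depth step; rounded: -61.3, 124.1).
Then from the ST05 sphere: z² = 97.72² − (x + 156.0)² − (y − 110.2)² with x = -61.301, y = 124.099, so z ≈ 19.701 ≈ 19.7 km.
Check against ST08 (with the unrounded solution): distance 212.85 ≈ 212.85 km. ✓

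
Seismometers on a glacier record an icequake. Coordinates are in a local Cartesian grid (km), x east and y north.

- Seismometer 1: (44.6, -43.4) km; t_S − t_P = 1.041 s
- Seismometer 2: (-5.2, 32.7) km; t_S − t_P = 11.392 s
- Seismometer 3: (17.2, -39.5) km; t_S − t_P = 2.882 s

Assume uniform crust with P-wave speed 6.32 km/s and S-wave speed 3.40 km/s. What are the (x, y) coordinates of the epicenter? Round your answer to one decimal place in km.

Distance from S−P lag: d = Δt · v_P v_S / (v_P − v_S) = Δt · (6.32·3.40)/(6.32−3.40) ≈ 7.3589·Δt.
So d_Seismometer 1 = 7.66, d_Seismometer 2 = 83.83, d_Seismometer 3 = 21.21 km.
Circle about each station: (x − 44.6)² + (y + 43.4)² = 7.66²; (x + 5.2)² + (y − 32.7)² = 83.83²; (x − 17.2)² + (y + 39.5)² = 21.21².
Subtracting pairs of circle equations eliminates x²+y² and gives linear equations (the radical axes):
-99.6 x + 152.2 y = -9745.18
-54.8 x + 7.8 y = -2407.82
Solving the 2×2 system: x ≈ 38.4, y ≈ -38.9 km.

x ≈ 38.4 km, y ≈ -38.9 km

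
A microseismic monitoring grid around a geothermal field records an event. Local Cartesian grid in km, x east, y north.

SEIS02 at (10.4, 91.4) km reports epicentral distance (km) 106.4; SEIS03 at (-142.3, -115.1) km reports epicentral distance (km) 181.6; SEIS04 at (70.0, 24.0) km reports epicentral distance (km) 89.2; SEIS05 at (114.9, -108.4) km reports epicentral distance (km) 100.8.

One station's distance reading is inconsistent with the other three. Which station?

SEIS02

Solve using three stations at a time. Using SEIS03, SEIS04, SEIS05 (subtract circle equations pairwise → linear system) gives (x, y) ≈ (29.2, -55.3).
Distances from that point to each station vs reported:
  SEIS02: calculated 147.9 vs reported 106.4 → residual 41.5 km
  SEIS03: calculated 181.6 vs reported 181.6 → residual 0.0 km
  SEIS04: calculated 89.2 vs reported 89.2 → residual 0.0 km
  SEIS05: calculated 100.8 vs reported 100.8 → residual 0.0 km
SEIS03, SEIS04, SEIS05 are mutually consistent (residuals ≈ 0); SEIS02 is off by 41.5 km.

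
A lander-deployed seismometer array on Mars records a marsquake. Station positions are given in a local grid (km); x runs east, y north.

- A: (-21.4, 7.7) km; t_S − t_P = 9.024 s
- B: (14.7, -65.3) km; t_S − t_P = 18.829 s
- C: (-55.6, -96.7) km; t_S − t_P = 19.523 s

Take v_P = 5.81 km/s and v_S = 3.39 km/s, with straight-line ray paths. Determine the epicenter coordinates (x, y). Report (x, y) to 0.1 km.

(-71.5, 61.4)

Distance from S−P lag: d = Δt · v_P v_S / (v_P − v_S) = Δt · (5.81·3.39)/(5.81−3.39) ≈ 8.1388·Δt.
So d_A = 73.44, d_B = 153.25, d_C = 158.89 km.
Circle about each station: (x + 21.4)² + (y − 7.7)² = 73.44²; (x − 14.7)² + (y + 65.3)² = 153.25²; (x + 55.6)² + (y + 96.7)² = 158.89².
Subtracting the A equation from the B and C equations removes the quadratic terms:
72.2 x − 146.0 y = -14129.20
-68.4 x − 208.8 y = -7927.60
Solving the 2×2 system: x ≈ -71.5, y ≈ 61.4 km.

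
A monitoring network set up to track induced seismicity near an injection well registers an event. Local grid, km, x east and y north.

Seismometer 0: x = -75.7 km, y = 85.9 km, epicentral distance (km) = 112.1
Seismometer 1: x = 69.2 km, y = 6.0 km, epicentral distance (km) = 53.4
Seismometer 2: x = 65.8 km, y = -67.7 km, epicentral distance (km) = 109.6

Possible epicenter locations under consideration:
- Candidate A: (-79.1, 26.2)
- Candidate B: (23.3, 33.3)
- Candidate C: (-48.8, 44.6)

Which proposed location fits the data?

Candidate B

For each candidate, compare |candidate − station| to the reported distance:
Candidate A: residuals Seismometer 0 52.3, Seismometer 1 96.3, Seismometer 2 63.1 → max 96.3 km
Candidate B: residuals Seismometer 0 0.0, Seismometer 1 0.0, Seismometer 2 0.0 → max 0.0 km
Candidate C: residuals Seismometer 0 62.8, Seismometer 1 70.8, Seismometer 2 50.9 → max 70.8 km
Only Candidate B has all residuals ≈ 0.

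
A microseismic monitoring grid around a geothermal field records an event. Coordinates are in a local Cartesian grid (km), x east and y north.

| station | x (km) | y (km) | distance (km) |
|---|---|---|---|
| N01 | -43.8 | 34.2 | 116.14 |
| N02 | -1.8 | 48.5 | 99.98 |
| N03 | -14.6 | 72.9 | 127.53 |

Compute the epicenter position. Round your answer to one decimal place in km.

x ≈ 46.2 km, y ≈ -39.2 km

Circle about each station: (x + 43.8)² + (y − 34.2)² = 116.14²; (x + 1.8)² + (y − 48.5)² = 99.98²; (x + 14.6)² + (y − 72.9)² = 127.53².
Subtracting the N01 equation from the N02 and N03 equations removes the quadratic terms:
84.0 x + 28.6 y = 2759.91
58.4 x + 77.4 y = -335.91
Solving the 2×2 system: x ≈ 46.2, y ≈ -39.2 km.
Check against N01 (with the unrounded x, y): √((x + 43.8)²+(y − 34.2)²) = 116.14 ≈ 116.14 km. ✓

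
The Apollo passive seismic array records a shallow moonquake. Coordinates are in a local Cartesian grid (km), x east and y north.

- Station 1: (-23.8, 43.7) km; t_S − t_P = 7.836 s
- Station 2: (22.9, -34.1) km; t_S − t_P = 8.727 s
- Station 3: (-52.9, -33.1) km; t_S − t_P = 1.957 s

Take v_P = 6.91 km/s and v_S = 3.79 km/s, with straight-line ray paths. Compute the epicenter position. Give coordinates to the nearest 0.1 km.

Distance from S−P lag: d = Δt · v_P v_S / (v_P − v_S) = Δt · (6.91·3.79)/(6.91−3.79) ≈ 8.3939·Δt.
So d_Station 1 = 65.77, d_Station 2 = 73.25, d_Station 3 = 16.43 km.
Circle about each station: (x + 23.8)² + (y − 43.7)² = 65.77²; (x − 22.9)² + (y + 34.1)² = 73.25²; (x + 52.9)² + (y + 33.1)² = 16.43².
Subtracting the Station 1 equation from the Station 2 and Station 3 equations removes the quadratic terms:
93.4 x − 155.6 y = -1828.78
-58.2 x − 153.6 y = 5473.64
Solving the 2×2 system: x ≈ -48.4, y ≈ -17.3 km.
Check against Station 1 (with the unrounded x, y): √((x + 23.8)²+(y − 43.7)²) = 65.77 ≈ 65.77 km. ✓

-48.4 km east, -17.3 km north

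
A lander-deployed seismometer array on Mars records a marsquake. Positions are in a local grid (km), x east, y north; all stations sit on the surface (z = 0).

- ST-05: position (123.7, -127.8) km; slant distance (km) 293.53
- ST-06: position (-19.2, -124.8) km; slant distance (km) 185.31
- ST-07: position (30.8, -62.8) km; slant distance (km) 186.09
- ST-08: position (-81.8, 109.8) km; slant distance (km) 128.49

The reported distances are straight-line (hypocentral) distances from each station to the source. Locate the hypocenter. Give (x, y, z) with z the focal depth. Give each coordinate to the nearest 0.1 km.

(-126.2, 10.3, 68.1)

Each station gives a sphere (x−x_i)² + (y−y_i)² + z² = d_i² (stations at z=0).
Subtracting the ST-05 sphere from ST-06 and ST-07: z² cancels, leaving linear equations in x and y:
-285.8 x + 6.0 y = 36129.21
-185.8 x + 130.0 y = 24788.32
Solving: x ≈ -126.198, y ≈ 10.314 km (keep extra digits for the depth step; rounded: -126.2, 10.3).
Then from the ST-05 sphere: z² = 293.53² − (x − 123.7)² − (y + 127.8)² with x = -126.198, y = 10.314, so z ≈ 68.084 ≈ 68.1 km.
Check against ST-08 (with the unrounded solution): distance 128.47 ≈ 128.49 km. ✓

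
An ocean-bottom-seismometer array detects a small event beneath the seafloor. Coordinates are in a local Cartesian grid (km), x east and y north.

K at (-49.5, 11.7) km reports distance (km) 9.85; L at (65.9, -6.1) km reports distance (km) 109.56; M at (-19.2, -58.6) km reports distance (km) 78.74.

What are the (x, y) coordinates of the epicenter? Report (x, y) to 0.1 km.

Circle about each station: (x + 49.5)² + (y − 11.7)² = 9.85²; (x − 65.9)² + (y + 6.1)² = 109.56²; (x + 19.2)² + (y + 58.6)² = 78.74².
Subtracting the K equation from the L and M equations removes the quadratic terms:
230.8 x − 35.6 y = -10113.49
60.6 x − 140.6 y = -4887.51
Solving the 2×2 system: x ≈ -41.2, y ≈ 17.0 km.
Check against K (with the unrounded x, y): √((x + 49.5)²+(y − 11.7)²) = 9.85 ≈ 9.85 km. ✓

(-41.2, 17.0)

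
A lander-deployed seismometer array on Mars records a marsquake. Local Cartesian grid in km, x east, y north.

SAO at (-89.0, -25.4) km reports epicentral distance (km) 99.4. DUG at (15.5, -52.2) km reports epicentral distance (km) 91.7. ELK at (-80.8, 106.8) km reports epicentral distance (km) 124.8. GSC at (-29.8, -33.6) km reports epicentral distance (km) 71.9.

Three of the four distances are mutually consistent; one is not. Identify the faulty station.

Solve using three stations at a time. Using SAO, DUG, GSC (subtract circle equations pairwise → linear system) gives (x, y) ≈ (-10.6, 35.9).
Distances from that point to each station vs reported:
  SAO: calculated 99.5 vs reported 99.4 → residual 0.1 km
  DUG: calculated 91.9 vs reported 91.7 → residual 0.2 km
  ELK: calculated 99.8 vs reported 124.8 → residual 25.0 km
  GSC: calculated 72.1 vs reported 71.9 → residual 0.2 km
SAO, DUG, GSC are mutually consistent (residuals ≈ 0); ELK is off by 25.0 km.

ELK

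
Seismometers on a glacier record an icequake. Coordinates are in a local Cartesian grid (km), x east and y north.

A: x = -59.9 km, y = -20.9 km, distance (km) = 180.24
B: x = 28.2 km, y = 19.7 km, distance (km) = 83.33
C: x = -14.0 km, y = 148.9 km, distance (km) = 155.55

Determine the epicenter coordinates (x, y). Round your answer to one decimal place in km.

Circle about each station: (x + 59.9)² + (y + 20.9)² = 180.24²; (x − 28.2)² + (y − 19.7)² = 83.33²; (x + 14.0)² + (y − 148.9)² = 155.55².
Subtracting the A equation from the B and C equations removes the quadratic terms:
176.2 x + 81.2 y = 22701.08
91.8 x + 339.6 y = 26633.05
Solving the 2×2 system: x ≈ 105.9, y ≈ 49.8 km.

x ≈ 105.9 km, y ≈ 49.8 km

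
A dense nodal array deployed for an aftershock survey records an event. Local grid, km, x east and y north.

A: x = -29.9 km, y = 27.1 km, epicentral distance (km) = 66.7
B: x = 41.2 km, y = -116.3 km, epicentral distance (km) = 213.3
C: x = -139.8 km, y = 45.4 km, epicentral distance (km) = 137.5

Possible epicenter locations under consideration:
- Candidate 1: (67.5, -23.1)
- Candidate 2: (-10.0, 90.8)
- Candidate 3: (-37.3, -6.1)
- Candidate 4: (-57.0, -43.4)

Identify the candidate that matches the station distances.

For each candidate, compare |candidate − station| to the reported distance:
Candidate 1: residuals A 42.9, B 116.5, C 80.8 → max 116.5 km
Candidate 2: residuals A 0.0, B 0.0, C 0.0 → max 0.0 km
Candidate 3: residuals A 32.7, B 78.0, C 22.8 → max 78.0 km
Candidate 4: residuals A 8.8, B 91.0, C 16.1 → max 91.0 km
Only Candidate 2 has all residuals ≈ 0.

Candidate 2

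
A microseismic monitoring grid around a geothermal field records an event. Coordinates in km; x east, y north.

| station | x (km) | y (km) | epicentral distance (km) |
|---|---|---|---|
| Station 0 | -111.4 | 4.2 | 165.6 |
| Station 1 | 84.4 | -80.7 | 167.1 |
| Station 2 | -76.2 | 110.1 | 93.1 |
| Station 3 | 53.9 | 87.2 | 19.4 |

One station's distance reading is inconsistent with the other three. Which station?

Station 2

Solve using three stations at a time. Using Station 0, Station 1, Station 3 (subtract circle equations pairwise → linear system) gives (x, y) ≈ (36.2, 79.3).
Distances from that point to each station vs reported:
  Station 0: calculated 165.6 vs reported 165.6 → residual 0.0 km
  Station 1: calculated 167.1 vs reported 167.1 → residual 0.0 km
  Station 2: calculated 116.5 vs reported 93.1 → residual 23.4 km
  Station 3: calculated 19.4 vs reported 19.4 → residual 0.0 km
Station 0, Station 1, Station 3 are mutually consistent (residuals ≈ 0); Station 2 is off by 23.4 km.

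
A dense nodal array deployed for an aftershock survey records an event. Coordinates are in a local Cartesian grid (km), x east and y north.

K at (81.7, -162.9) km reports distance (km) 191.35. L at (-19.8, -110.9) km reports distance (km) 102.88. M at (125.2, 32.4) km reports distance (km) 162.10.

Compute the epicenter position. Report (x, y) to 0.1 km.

-31.6 km east, -8.7 km north

Circle about each station: (x − 81.7)² + (y + 162.9)² = 191.35²; (x + 19.8)² + (y + 110.9)² = 102.88²; (x − 125.2)² + (y − 32.4)² = 162.10².
Subtracting pairs of circle equations eliminates x²+y² and gives linear equations (the radical axes):
-203.0 x + 104.0 y = 5510.08
87.0 x + 390.6 y = -6148.09
Solving the 2×2 system: x ≈ -31.6, y ≈ -8.7 km.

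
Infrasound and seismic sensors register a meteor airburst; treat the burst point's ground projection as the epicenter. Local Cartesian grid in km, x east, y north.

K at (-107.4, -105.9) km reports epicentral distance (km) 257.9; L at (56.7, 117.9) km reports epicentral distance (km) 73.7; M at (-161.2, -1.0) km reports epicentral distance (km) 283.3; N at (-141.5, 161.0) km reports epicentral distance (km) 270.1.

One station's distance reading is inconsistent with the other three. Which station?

Solve using three stations at a time. Using L, M, N (subtract circle equations pairwise → linear system) gives (x, y) ≈ (112.9, 70.4).
Distances from that point to each station vs reported:
  K: calculated 282.2 vs reported 257.9 → residual 24.3 km
  L: calculated 73.6 vs reported 73.7 → residual 0.1 km
  M: calculated 283.3 vs reported 283.3 → residual 0.0 km
  N: calculated 270.1 vs reported 270.1 → residual 0.0 km
L, M, N are mutually consistent (residuals ≈ 0); K is off by 24.3 km.

K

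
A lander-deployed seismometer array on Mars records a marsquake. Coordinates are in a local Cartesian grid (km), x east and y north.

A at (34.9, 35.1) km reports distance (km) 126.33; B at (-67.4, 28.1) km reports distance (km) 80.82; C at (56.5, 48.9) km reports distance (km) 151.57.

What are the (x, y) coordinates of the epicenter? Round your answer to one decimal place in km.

Circle about each station: (x − 34.9)² + (y − 35.1)² = 126.33²; (x + 67.4)² + (y − 28.1)² = 80.82²; (x − 56.5)² + (y − 48.9)² = 151.57².
Subtracting pairs of circle equations eliminates x²+y² and gives linear equations (the radical axes):
-204.6 x − 14.0 y = 12309.75
43.2 x + 27.6 y = -3880.76
Solving the 2×2 system: x ≈ -56.6, y ≈ -52.0 km.

-56.6 km east, -52.0 km north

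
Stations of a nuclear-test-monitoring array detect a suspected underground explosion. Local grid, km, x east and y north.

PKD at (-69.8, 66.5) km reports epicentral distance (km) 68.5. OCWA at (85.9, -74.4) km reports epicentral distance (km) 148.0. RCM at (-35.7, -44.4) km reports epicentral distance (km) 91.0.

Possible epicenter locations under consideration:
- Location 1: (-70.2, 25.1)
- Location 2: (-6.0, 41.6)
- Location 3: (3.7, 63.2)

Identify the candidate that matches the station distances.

For each candidate, compare |candidate − station| to the reported distance:
Location 1: residuals PKD 27.1, OCWA 37.1, RCM 13.4 → max 37.1 km
Location 2: residuals PKD 0.0, OCWA 0.0, RCM 0.0 → max 0.0 km
Location 3: residuals PKD 5.1, OCWA 12.3, RCM 23.6 → max 23.6 km
Only Location 2 has all residuals ≈ 0.

Location 2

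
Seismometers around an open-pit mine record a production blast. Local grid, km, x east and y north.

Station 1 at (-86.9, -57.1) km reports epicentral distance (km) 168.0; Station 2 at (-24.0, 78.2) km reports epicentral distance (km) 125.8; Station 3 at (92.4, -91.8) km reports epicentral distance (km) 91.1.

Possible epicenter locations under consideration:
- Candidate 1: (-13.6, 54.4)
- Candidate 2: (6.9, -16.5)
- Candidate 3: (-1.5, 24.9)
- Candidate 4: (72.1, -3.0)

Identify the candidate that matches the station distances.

For each candidate, compare |candidate − station| to the reported distance:
Candidate 1: residuals Station 1 34.6, Station 2 99.8, Station 3 89.5 → max 99.8 km
Candidate 2: residuals Station 1 65.8, Station 2 26.2, Station 3 22.8 → max 65.8 km
Candidate 3: residuals Station 1 49.6, Station 2 67.9, Station 3 58.7 → max 67.9 km
Candidate 4: residuals Station 1 0.0, Station 2 0.0, Station 3 0.0 → max 0.0 km
Only Candidate 4 has all residuals ≈ 0.

Candidate 4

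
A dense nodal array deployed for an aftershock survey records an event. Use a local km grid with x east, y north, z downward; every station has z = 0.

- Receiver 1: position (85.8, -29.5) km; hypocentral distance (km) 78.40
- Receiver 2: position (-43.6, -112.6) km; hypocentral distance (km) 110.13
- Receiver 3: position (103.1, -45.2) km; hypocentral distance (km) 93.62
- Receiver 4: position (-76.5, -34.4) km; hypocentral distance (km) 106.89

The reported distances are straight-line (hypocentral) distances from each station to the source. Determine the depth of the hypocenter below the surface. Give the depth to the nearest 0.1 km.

depth ≈ 43.8 km

Each station gives a sphere (x−x_i)² + (y−y_i)² + z² = d_i² (stations at z=0).
Subtracting the Receiver 1 sphere from Receiver 2 and Receiver 3: z² cancels, leaving linear equations in x and y:
-258.8 x − 166.2 y = 365.77
34.6 x − 31.4 y = 1822.62
Solving: x ≈ 21.001, y ≈ -34.903 km (keep extra digits for the depth step; rounded: 21.0, -34.9).
Then from the Receiver 1 sphere: z² = 78.40² − (x − 85.8)² − (y + 29.5)² with x = 21.001, y = -34.903, so z ≈ 43.800 ≈ 43.8 km.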